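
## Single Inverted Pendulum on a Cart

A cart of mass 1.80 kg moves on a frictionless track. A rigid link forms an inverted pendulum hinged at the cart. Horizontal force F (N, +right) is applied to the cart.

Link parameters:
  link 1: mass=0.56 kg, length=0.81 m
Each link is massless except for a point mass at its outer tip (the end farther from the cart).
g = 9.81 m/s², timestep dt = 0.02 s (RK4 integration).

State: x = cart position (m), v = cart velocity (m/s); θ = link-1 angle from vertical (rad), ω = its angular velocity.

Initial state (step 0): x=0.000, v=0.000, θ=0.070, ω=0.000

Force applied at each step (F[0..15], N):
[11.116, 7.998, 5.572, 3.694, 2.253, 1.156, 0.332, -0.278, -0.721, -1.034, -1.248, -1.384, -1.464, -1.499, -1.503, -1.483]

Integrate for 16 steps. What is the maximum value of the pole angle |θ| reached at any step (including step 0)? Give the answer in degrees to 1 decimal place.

apply F[0]=+11.116 → step 1: x=0.001, v=0.119, θ=0.069, ω=-0.130
apply F[1]=+7.998 → step 2: x=0.004, v=0.204, θ=0.065, ω=-0.218
apply F[2]=+5.572 → step 3: x=0.009, v=0.262, θ=0.060, ω=-0.274
apply F[3]=+3.694 → step 4: x=0.015, v=0.299, θ=0.055, ω=-0.307
apply F[4]=+2.253 → step 5: x=0.021, v=0.321, θ=0.048, ω=-0.321
apply F[5]=+1.156 → step 6: x=0.027, v=0.331, θ=0.042, ω=-0.323
apply F[6]=+0.332 → step 7: x=0.034, v=0.333, θ=0.035, ω=-0.315
apply F[7]=-0.278 → step 8: x=0.041, v=0.328, θ=0.029, ω=-0.301
apply F[8]=-0.721 → step 9: x=0.047, v=0.318, θ=0.023, ω=-0.283
apply F[9]=-1.034 → step 10: x=0.053, v=0.305, θ=0.018, ω=-0.262
apply F[10]=-1.248 → step 11: x=0.059, v=0.291, θ=0.013, ω=-0.240
apply F[11]=-1.384 → step 12: x=0.065, v=0.275, θ=0.008, ω=-0.218
apply F[12]=-1.464 → step 13: x=0.070, v=0.258, θ=0.004, ω=-0.196
apply F[13]=-1.499 → step 14: x=0.075, v=0.241, θ=0.001, ω=-0.174
apply F[14]=-1.503 → step 15: x=0.080, v=0.224, θ=-0.003, ω=-0.154
apply F[15]=-1.483 → step 16: x=0.084, v=0.208, θ=-0.006, ω=-0.135
Max |angle| over trajectory = 0.070 rad = 4.0°.

Answer: 4.0°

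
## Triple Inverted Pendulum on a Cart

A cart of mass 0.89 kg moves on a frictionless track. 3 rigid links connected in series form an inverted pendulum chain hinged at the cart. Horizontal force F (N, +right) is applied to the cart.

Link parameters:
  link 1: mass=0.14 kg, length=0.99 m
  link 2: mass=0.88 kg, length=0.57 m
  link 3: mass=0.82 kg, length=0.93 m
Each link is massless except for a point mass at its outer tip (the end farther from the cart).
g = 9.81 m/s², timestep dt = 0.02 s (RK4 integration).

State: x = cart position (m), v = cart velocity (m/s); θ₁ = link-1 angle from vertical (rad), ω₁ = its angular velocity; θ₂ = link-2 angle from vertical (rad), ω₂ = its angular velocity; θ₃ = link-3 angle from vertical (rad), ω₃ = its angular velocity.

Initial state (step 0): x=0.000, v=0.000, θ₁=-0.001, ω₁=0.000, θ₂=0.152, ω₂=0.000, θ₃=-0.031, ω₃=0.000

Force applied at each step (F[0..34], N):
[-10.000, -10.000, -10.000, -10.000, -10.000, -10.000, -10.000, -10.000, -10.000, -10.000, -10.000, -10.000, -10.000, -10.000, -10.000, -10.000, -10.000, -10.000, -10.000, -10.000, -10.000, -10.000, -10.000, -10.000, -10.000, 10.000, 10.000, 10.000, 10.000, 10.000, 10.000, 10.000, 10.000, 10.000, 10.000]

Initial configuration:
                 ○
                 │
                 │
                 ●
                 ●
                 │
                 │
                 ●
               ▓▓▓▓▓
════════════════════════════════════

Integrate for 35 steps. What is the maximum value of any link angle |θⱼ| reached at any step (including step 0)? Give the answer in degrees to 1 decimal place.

apply F[0]=-10.000 → step 1: x=-0.002, v=-0.224, θ₁=-0.002, ω₁=-0.050, θ₂=0.158, ω₂=0.571, θ₃=-0.032, ω₃=-0.056
apply F[1]=-10.000 → step 2: x=-0.009, v=-0.448, θ₁=-0.003, ω₁=-0.099, θ₂=0.175, ω₂=1.142, θ₃=-0.033, ω₃=-0.111
apply F[2]=-10.000 → step 3: x=-0.020, v=-0.672, θ₁=-0.005, ω₁=-0.141, θ₂=0.203, ω₂=1.702, θ₃=-0.036, ω₃=-0.163
apply F[3]=-10.000 → step 4: x=-0.036, v=-0.896, θ₁=-0.008, ω₁=-0.159, θ₂=0.243, ω₂=2.227, θ₃=-0.040, ω₃=-0.209
apply F[4]=-10.000 → step 5: x=-0.056, v=-1.119, θ₁=-0.012, ω₁=-0.138, θ₂=0.292, ω₂=2.688, θ₃=-0.044, ω₃=-0.248
apply F[5]=-10.000 → step 6: x=-0.081, v=-1.342, θ₁=-0.014, ω₁=-0.068, θ₂=0.350, ω₂=3.074, θ₃=-0.050, ω₃=-0.276
apply F[6]=-10.000 → step 7: x=-0.110, v=-1.566, θ₁=-0.014, ω₁=0.054, θ₂=0.414, ω₂=3.384, θ₃=-0.055, ω₃=-0.295
apply F[7]=-10.000 → step 8: x=-0.143, v=-1.790, θ₁=-0.011, ω₁=0.223, θ₂=0.485, ω₂=3.632, θ₃=-0.061, ω₃=-0.305
apply F[8]=-10.000 → step 9: x=-0.181, v=-2.015, θ₁=-0.005, ω₁=0.434, θ₂=0.559, ω₂=3.826, θ₃=-0.067, ω₃=-0.307
apply F[9]=-10.000 → step 10: x=-0.224, v=-2.239, θ₁=0.006, ω₁=0.684, θ₂=0.637, ω₂=3.977, θ₃=-0.074, ω₃=-0.303
apply F[10]=-10.000 → step 11: x=-0.271, v=-2.464, θ₁=0.023, ω₁=0.970, θ₂=0.718, ω₂=4.087, θ₃=-0.079, ω₃=-0.293
apply F[11]=-10.000 → step 12: x=-0.322, v=-2.689, θ₁=0.045, ω₁=1.290, θ₂=0.801, ω₂=4.157, θ₃=-0.085, ω₃=-0.276
apply F[12]=-10.000 → step 13: x=-0.378, v=-2.914, θ₁=0.075, ω₁=1.641, θ₂=0.884, ω₂=4.180, θ₃=-0.091, ω₃=-0.255
apply F[13]=-10.000 → step 14: x=-0.439, v=-3.139, θ₁=0.111, ω₁=2.022, θ₂=0.968, ω₂=4.149, θ₃=-0.095, ω₃=-0.228
apply F[14]=-10.000 → step 15: x=-0.504, v=-3.362, θ₁=0.156, ω₁=2.430, θ₂=1.050, ω₂=4.051, θ₃=-0.100, ω₃=-0.197
apply F[15]=-10.000 → step 16: x=-0.573, v=-3.583, θ₁=0.209, ω₁=2.862, θ₂=1.129, ω₂=3.871, θ₃=-0.103, ω₃=-0.161
apply F[16]=-10.000 → step 17: x=-0.647, v=-3.801, θ₁=0.270, ω₁=3.316, θ₂=1.204, ω₂=3.591, θ₃=-0.106, ω₃=-0.122
apply F[17]=-10.000 → step 18: x=-0.725, v=-4.012, θ₁=0.341, ω₁=3.789, θ₂=1.272, ω₂=3.188, θ₃=-0.108, ω₃=-0.079
apply F[18]=-10.000 → step 19: x=-0.808, v=-4.214, θ₁=0.422, ω₁=4.284, θ₂=1.330, ω₂=2.637, θ₃=-0.109, ω₃=-0.031
apply F[19]=-10.000 → step 20: x=-0.894, v=-4.401, θ₁=0.513, ω₁=4.811, θ₂=1.376, ω₂=1.904, θ₃=-0.109, ω₃=0.028
apply F[20]=-10.000 → step 21: x=-0.984, v=-4.563, θ₁=0.615, ω₁=5.394, θ₂=1.405, ω₂=0.940, θ₃=-0.108, ω₃=0.106
apply F[21]=-10.000 → step 22: x=-1.076, v=-4.681, θ₁=0.729, ω₁=6.083, θ₂=1.412, ω₂=-0.344, θ₃=-0.105, ω₃=0.225
apply F[22]=-10.000 → step 23: x=-1.170, v=-4.706, θ₁=0.860, ω₁=6.968, θ₂=1.388, ω₂=-2.111, θ₃=-0.098, ω₃=0.442
apply F[23]=-10.000 → step 24: x=-1.263, v=-4.500, θ₁=1.010, ω₁=8.128, θ₂=1.322, ω₂=-4.545, θ₃=-0.085, ω₃=0.915
apply F[24]=-10.000 → step 25: x=-1.347, v=-3.787, θ₁=1.183, ω₁=8.949, θ₂=1.207, ω₂=-6.639, θ₃=-0.058, ω₃=1.918
apply F[25]=+10.000 → step 26: x=-1.411, v=-2.719, θ₁=1.356, ω₁=8.186, θ₂=1.079, ω₂=-5.802, θ₃=-0.011, ω₃=2.753
apply F[26]=+10.000 → step 27: x=-1.458, v=-2.039, θ₁=1.510, ω₁=7.268, θ₂=0.980, ω₂=-4.126, θ₃=0.049, ω₃=3.139
apply F[27]=+10.000 → step 28: x=-1.494, v=-1.575, θ₁=1.649, ω₁=6.721, θ₂=0.912, ω₂=-2.767, θ₃=0.114, ω₃=3.305
apply F[28]=+10.000 → step 29: x=-1.522, v=-1.195, θ₁=1.780, ω₁=6.438, θ₂=0.868, ω₂=-1.653, θ₃=0.181, ω₃=3.389
apply F[29]=+10.000 → step 30: x=-1.542, v=-0.850, θ₁=1.908, ω₁=6.317, θ₂=0.845, ω₂=-0.638, θ₃=0.249, ω₃=3.438
apply F[30]=+10.000 → step 31: x=-1.556, v=-0.522, θ₁=2.034, ω₁=6.300, θ₂=0.842, ω₂=0.374, θ₃=0.318, ω₃=3.471
apply F[31]=+10.000 → step 32: x=-1.563, v=-0.201, θ₁=2.160, ω₁=6.346, θ₂=0.860, ω₂=1.442, θ₃=0.388, ω₃=3.495
apply F[32]=+10.000 → step 33: x=-1.564, v=0.115, θ₁=2.288, ω₁=6.418, θ₂=0.901, ω₂=2.603, θ₃=0.458, ω₃=3.517
apply F[33]=+10.000 → step 34: x=-1.559, v=0.428, θ₁=2.417, ω₁=6.473, θ₂=0.965, ω₂=3.867, θ₃=0.528, ω₃=3.539
apply F[34]=+10.000 → step 35: x=-1.547, v=0.733, θ₁=2.546, ω₁=6.453, θ₂=1.056, ω₂=5.218, θ₃=0.599, ω₃=3.567
Max |angle| over trajectory = 2.546 rad = 145.9°.

Answer: 145.9°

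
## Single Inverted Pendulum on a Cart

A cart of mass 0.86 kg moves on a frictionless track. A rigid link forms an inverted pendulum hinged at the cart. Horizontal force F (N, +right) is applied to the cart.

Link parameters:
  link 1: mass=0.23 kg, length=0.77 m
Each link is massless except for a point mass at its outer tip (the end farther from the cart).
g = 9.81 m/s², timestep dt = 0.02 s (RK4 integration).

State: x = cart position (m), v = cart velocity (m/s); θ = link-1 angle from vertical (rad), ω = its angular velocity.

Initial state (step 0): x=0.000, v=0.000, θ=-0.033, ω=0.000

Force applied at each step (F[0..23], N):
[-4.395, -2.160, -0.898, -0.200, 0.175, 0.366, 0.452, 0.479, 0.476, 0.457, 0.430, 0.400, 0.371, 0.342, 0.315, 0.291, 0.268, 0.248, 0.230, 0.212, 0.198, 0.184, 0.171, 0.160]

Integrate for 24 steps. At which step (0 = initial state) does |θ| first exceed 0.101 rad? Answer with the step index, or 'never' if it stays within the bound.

Answer: never

Derivation:
apply F[0]=-4.395 → step 1: x=-0.001, v=-0.100, θ=-0.032, ω=0.122
apply F[1]=-2.160 → step 2: x=-0.004, v=-0.149, θ=-0.029, ω=0.177
apply F[2]=-0.898 → step 3: x=-0.007, v=-0.169, θ=-0.025, ω=0.196
apply F[3]=-0.200 → step 4: x=-0.010, v=-0.172, θ=-0.021, ω=0.194
apply F[4]=+0.175 → step 5: x=-0.013, v=-0.167, θ=-0.017, ω=0.183
apply F[5]=+0.366 → step 6: x=-0.017, v=-0.158, θ=-0.014, ω=0.167
apply F[6]=+0.452 → step 7: x=-0.020, v=-0.146, θ=-0.011, ω=0.149
apply F[7]=+0.479 → step 8: x=-0.023, v=-0.135, θ=-0.008, ω=0.132
apply F[8]=+0.476 → step 9: x=-0.025, v=-0.123, θ=-0.005, ω=0.115
apply F[9]=+0.457 → step 10: x=-0.028, v=-0.113, θ=-0.003, ω=0.100
apply F[10]=+0.430 → step 11: x=-0.030, v=-0.102, θ=-0.001, ω=0.086
apply F[11]=+0.400 → step 12: x=-0.032, v=-0.093, θ=0.000, ω=0.074
apply F[12]=+0.371 → step 13: x=-0.033, v=-0.085, θ=0.002, ω=0.063
apply F[13]=+0.342 → step 14: x=-0.035, v=-0.077, θ=0.003, ω=0.054
apply F[14]=+0.315 → step 15: x=-0.036, v=-0.070, θ=0.004, ω=0.045
apply F[15]=+0.291 → step 16: x=-0.038, v=-0.063, θ=0.005, ω=0.038
apply F[16]=+0.268 → step 17: x=-0.039, v=-0.057, θ=0.005, ω=0.031
apply F[17]=+0.248 → step 18: x=-0.040, v=-0.052, θ=0.006, ω=0.025
apply F[18]=+0.230 → step 19: x=-0.041, v=-0.046, θ=0.006, ω=0.020
apply F[19]=+0.212 → step 20: x=-0.042, v=-0.042, θ=0.007, ω=0.016
apply F[20]=+0.198 → step 21: x=-0.043, v=-0.038, θ=0.007, ω=0.012
apply F[21]=+0.184 → step 22: x=-0.043, v=-0.034, θ=0.007, ω=0.009
apply F[22]=+0.171 → step 23: x=-0.044, v=-0.030, θ=0.007, ω=0.006
apply F[23]=+0.160 → step 24: x=-0.045, v=-0.027, θ=0.007, ω=0.004
max |θ| = 0.033 ≤ 0.101 over all 25 states.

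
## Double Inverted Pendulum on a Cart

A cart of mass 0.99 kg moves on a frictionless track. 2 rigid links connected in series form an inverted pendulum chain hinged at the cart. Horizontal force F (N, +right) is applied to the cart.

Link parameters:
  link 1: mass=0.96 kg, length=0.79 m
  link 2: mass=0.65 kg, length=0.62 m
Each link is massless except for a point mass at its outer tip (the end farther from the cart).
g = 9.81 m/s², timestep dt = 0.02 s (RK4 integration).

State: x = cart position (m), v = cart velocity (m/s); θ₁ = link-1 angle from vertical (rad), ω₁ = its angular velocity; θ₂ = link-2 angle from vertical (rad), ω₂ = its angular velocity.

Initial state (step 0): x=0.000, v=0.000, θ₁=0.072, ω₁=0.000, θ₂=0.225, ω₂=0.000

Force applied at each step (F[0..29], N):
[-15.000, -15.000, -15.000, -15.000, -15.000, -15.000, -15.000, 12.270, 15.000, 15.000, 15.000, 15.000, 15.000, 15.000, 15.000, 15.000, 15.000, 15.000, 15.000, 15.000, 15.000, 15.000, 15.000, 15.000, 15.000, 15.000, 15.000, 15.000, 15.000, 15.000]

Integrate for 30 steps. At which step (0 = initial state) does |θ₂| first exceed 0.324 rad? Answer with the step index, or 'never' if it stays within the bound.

apply F[0]=-15.000 → step 1: x=-0.003, v=-0.323, θ₁=0.076, ω₁=0.404, θ₂=0.226, ω₂=0.069
apply F[1]=-15.000 → step 2: x=-0.013, v=-0.647, θ₁=0.088, ω₁=0.814, θ₂=0.228, ω₂=0.132
apply F[2]=-15.000 → step 3: x=-0.029, v=-0.973, θ₁=0.109, ω₁=1.233, θ₂=0.231, ω₂=0.183
apply F[3]=-15.000 → step 4: x=-0.052, v=-1.300, θ₁=0.138, ω₁=1.662, θ₂=0.235, ω₂=0.219
apply F[4]=-15.000 → step 5: x=-0.081, v=-1.625, θ₁=0.175, ω₁=2.101, θ₂=0.240, ω₂=0.239
apply F[5]=-15.000 → step 6: x=-0.117, v=-1.942, θ₁=0.222, ω₁=2.541, θ₂=0.244, ω₂=0.245
apply F[6]=-15.000 → step 7: x=-0.159, v=-2.243, θ₁=0.277, ω₁=2.971, θ₂=0.249, ω₂=0.245
apply F[7]=+12.270 → step 8: x=-0.202, v=-2.050, θ₁=0.335, ω₁=2.819, θ₂=0.254, ω₂=0.228
apply F[8]=+15.000 → step 9: x=-0.240, v=-1.829, θ₁=0.389, ω₁=2.658, θ₂=0.258, ω₂=0.188
apply F[9]=+15.000 → step 10: x=-0.275, v=-1.626, θ₁=0.441, ω₁=2.543, θ₂=0.261, ω₂=0.124
apply F[10]=+15.000 → step 11: x=-0.305, v=-1.437, θ₁=0.491, ω₁=2.468, θ₂=0.263, ω₂=0.038
apply F[11]=+15.000 → step 12: x=-0.332, v=-1.260, θ₁=0.540, ω₁=2.428, θ₂=0.263, ω₂=-0.068
apply F[12]=+15.000 → step 13: x=-0.356, v=-1.091, θ₁=0.589, ω₁=2.417, θ₂=0.260, ω₂=-0.192
apply F[13]=+15.000 → step 14: x=-0.376, v=-0.928, θ₁=0.637, ω₁=2.432, θ₂=0.255, ω₂=-0.333
apply F[14]=+15.000 → step 15: x=-0.393, v=-0.767, θ₁=0.686, ω₁=2.469, θ₂=0.247, ω₂=-0.486
apply F[15]=+15.000 → step 16: x=-0.407, v=-0.607, θ₁=0.736, ω₁=2.523, θ₂=0.235, ω₂=-0.651
apply F[16]=+15.000 → step 17: x=-0.417, v=-0.445, θ₁=0.787, ω₁=2.591, θ₂=0.221, ω₂=-0.824
apply F[17]=+15.000 → step 18: x=-0.425, v=-0.280, θ₁=0.840, ω₁=2.672, θ₂=0.202, ω₂=-1.003
apply F[18]=+15.000 → step 19: x=-0.428, v=-0.110, θ₁=0.894, ω₁=2.762, θ₂=0.181, ω₂=-1.184
apply F[19]=+15.000 → step 20: x=-0.429, v=0.067, θ₁=0.950, ω₁=2.859, θ₂=0.155, ω₂=-1.364
apply F[20]=+15.000 → step 21: x=-0.426, v=0.251, θ₁=1.008, ω₁=2.963, θ₂=0.126, ω₂=-1.541
apply F[21]=+15.000 → step 22: x=-0.419, v=0.443, θ₁=1.069, ω₁=3.073, θ₂=0.094, ω₂=-1.713
apply F[22]=+15.000 → step 23: x=-0.408, v=0.644, θ₁=1.131, ω₁=3.188, θ₂=0.058, ω₂=-1.875
apply F[23]=+15.000 → step 24: x=-0.393, v=0.855, θ₁=1.196, ω₁=3.309, θ₂=0.019, ω₂=-2.026
apply F[24]=+15.000 → step 25: x=-0.374, v=1.075, θ₁=1.264, ω₁=3.438, θ₂=-0.023, ω₂=-2.163
apply F[25]=+15.000 → step 26: x=-0.350, v=1.306, θ₁=1.334, ω₁=3.577, θ₂=-0.068, ω₂=-2.284
apply F[26]=+15.000 → step 27: x=-0.321, v=1.549, θ₁=1.407, ω₁=3.728, θ₂=-0.115, ω₂=-2.386
apply F[27]=+15.000 → step 28: x=-0.288, v=1.805, θ₁=1.483, ω₁=3.896, θ₂=-0.163, ω₂=-2.466
apply F[28]=+15.000 → step 29: x=-0.249, v=2.076, θ₁=1.563, ω₁=4.087, θ₂=-0.213, ω₂=-2.519
apply F[29]=+15.000 → step 30: x=-0.205, v=2.365, θ₁=1.647, ω₁=4.307, θ₂=-0.264, ω₂=-2.540
max |θ₂| = 0.264 ≤ 0.324 over all 31 states.

Answer: never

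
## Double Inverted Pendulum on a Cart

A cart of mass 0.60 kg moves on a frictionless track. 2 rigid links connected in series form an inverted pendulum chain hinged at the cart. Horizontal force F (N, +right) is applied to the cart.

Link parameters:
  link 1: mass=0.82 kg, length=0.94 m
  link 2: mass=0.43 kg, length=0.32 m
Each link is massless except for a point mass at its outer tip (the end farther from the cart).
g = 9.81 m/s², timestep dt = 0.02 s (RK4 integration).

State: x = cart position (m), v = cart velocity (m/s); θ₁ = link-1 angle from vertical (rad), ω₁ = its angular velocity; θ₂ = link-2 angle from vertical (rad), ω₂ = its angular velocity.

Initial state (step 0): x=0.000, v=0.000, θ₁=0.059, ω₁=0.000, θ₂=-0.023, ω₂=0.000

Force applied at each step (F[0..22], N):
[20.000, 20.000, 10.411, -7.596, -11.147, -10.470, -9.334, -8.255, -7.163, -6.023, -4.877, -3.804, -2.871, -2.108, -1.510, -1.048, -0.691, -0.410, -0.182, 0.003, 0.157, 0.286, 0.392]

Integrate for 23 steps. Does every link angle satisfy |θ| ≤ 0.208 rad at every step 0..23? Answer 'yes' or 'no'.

Answer: yes

Derivation:
apply F[0]=+20.000 → step 1: x=0.006, v=0.640, θ₁=0.052, ω₁=-0.657, θ₂=-0.024, ω₂=-0.087
apply F[1]=+20.000 → step 2: x=0.026, v=1.288, θ₁=0.033, ω₁=-1.329, θ₂=-0.026, ω₂=-0.154
apply F[2]=+10.411 → step 3: x=0.055, v=1.628, θ₁=0.003, ω₁=-1.684, θ₂=-0.030, ω₂=-0.190
apply F[3]=-7.596 → step 4: x=0.085, v=1.380, θ₁=-0.028, ω₁=-1.420, θ₂=-0.034, ω₂=-0.203
apply F[4]=-11.147 → step 5: x=0.109, v=1.024, θ₁=-0.053, ω₁=-1.051, θ₂=-0.038, ω₂=-0.198
apply F[5]=-10.470 → step 6: x=0.126, v=0.701, θ₁=-0.071, ω₁=-0.724, θ₂=-0.042, ω₂=-0.176
apply F[6]=-9.334 → step 7: x=0.137, v=0.424, θ₁=-0.083, ω₁=-0.450, θ₂=-0.045, ω₂=-0.142
apply F[7]=-8.255 → step 8: x=0.143, v=0.187, θ₁=-0.089, ω₁=-0.222, θ₂=-0.047, ω₂=-0.101
apply F[8]=-7.163 → step 9: x=0.145, v=-0.012, θ₁=-0.092, ω₁=-0.036, θ₂=-0.049, ω₂=-0.058
apply F[9]=-6.023 → step 10: x=0.143, v=-0.172, θ₁=-0.091, ω₁=0.110, θ₂=-0.050, ω₂=-0.015
apply F[10]=-4.877 → step 11: x=0.139, v=-0.296, θ₁=-0.088, ω₁=0.219, θ₂=-0.049, ω₂=0.024
apply F[11]=-3.804 → step 12: x=0.132, v=-0.387, θ₁=-0.083, ω₁=0.293, θ₂=-0.049, ω₂=0.059
apply F[12]=-2.871 → step 13: x=0.123, v=-0.450, θ₁=-0.076, ω₁=0.340, θ₂=-0.047, ω₂=0.089
apply F[13]=-2.108 → step 14: x=0.114, v=-0.491, θ₁=-0.069, ω₁=0.364, θ₂=-0.045, ω₂=0.114
apply F[14]=-1.510 → step 15: x=0.104, v=-0.514, θ₁=-0.062, ω₁=0.373, θ₂=-0.043, ω₂=0.135
apply F[15]=-1.048 → step 16: x=0.094, v=-0.526, θ₁=-0.055, ω₁=0.371, θ₂=-0.040, ω₂=0.151
apply F[16]=-0.691 → step 17: x=0.083, v=-0.528, θ₁=-0.047, ω₁=0.362, θ₂=-0.037, ω₂=0.162
apply F[17]=-0.410 → step 18: x=0.073, v=-0.524, θ₁=-0.040, ω₁=0.348, θ₂=-0.033, ω₂=0.170
apply F[18]=-0.182 → step 19: x=0.062, v=-0.515, θ₁=-0.033, ω₁=0.330, θ₂=-0.030, ω₂=0.175
apply F[19]=+0.003 → step 20: x=0.052, v=-0.503, θ₁=-0.027, ω₁=0.311, θ₂=-0.026, ω₂=0.177
apply F[20]=+0.157 → step 21: x=0.042, v=-0.488, θ₁=-0.021, ω₁=0.290, θ₂=-0.023, ω₂=0.177
apply F[21]=+0.286 → step 22: x=0.032, v=-0.471, θ₁=-0.015, ω₁=0.268, θ₂=-0.019, ω₂=0.174
apply F[22]=+0.392 → step 23: x=0.023, v=-0.453, θ₁=-0.010, ω₁=0.247, θ₂=-0.016, ω₂=0.170
Max |angle| over trajectory = 0.092 rad; bound = 0.208 → within bound.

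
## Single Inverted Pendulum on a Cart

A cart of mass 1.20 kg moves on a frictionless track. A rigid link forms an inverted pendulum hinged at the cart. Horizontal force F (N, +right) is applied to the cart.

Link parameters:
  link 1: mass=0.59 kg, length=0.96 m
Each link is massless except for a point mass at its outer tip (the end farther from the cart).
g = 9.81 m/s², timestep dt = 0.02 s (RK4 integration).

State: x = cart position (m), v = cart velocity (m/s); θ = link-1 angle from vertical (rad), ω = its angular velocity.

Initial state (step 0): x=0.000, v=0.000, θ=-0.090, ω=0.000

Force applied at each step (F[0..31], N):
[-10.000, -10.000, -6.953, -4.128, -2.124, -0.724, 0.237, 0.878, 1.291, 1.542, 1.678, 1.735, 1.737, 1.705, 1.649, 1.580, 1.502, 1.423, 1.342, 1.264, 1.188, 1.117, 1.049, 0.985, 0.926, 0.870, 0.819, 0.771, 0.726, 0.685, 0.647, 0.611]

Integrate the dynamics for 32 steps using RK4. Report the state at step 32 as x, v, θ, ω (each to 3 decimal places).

apply F[0]=-10.000 → step 1: x=-0.002, v=-0.157, θ=-0.089, ω=0.145
apply F[1]=-10.000 → step 2: x=-0.006, v=-0.315, θ=-0.084, ω=0.291
apply F[2]=-6.953 → step 3: x=-0.014, v=-0.423, θ=-0.077, ω=0.387
apply F[3]=-4.128 → step 4: x=-0.023, v=-0.485, θ=-0.069, ω=0.436
apply F[4]=-2.124 → step 5: x=-0.033, v=-0.514, θ=-0.060, ω=0.453
apply F[5]=-0.724 → step 6: x=-0.043, v=-0.521, θ=-0.051, ω=0.449
apply F[6]=+0.237 → step 7: x=-0.053, v=-0.512, θ=-0.043, ω=0.430
apply F[7]=+0.878 → step 8: x=-0.063, v=-0.494, θ=-0.034, ω=0.403
apply F[8]=+1.291 → step 9: x=-0.073, v=-0.470, θ=-0.026, ω=0.372
apply F[9]=+1.542 → step 10: x=-0.082, v=-0.442, θ=-0.019, ω=0.338
apply F[10]=+1.678 → step 11: x=-0.091, v=-0.412, θ=-0.013, ω=0.304
apply F[11]=+1.735 → step 12: x=-0.099, v=-0.383, θ=-0.007, ω=0.271
apply F[12]=+1.737 → step 13: x=-0.106, v=-0.353, θ=-0.002, ω=0.239
apply F[13]=+1.705 → step 14: x=-0.113, v=-0.325, θ=0.002, ω=0.210
apply F[14]=+1.649 → step 15: x=-0.119, v=-0.298, θ=0.006, ω=0.183
apply F[15]=+1.580 → step 16: x=-0.125, v=-0.272, θ=0.010, ω=0.158
apply F[16]=+1.502 → step 17: x=-0.130, v=-0.248, θ=0.013, ω=0.135
apply F[17]=+1.423 → step 18: x=-0.135, v=-0.226, θ=0.015, ω=0.115
apply F[18]=+1.342 → step 19: x=-0.139, v=-0.205, θ=0.017, ω=0.096
apply F[19]=+1.264 → step 20: x=-0.143, v=-0.186, θ=0.019, ω=0.080
apply F[20]=+1.188 → step 21: x=-0.147, v=-0.168, θ=0.020, ω=0.065
apply F[21]=+1.117 → step 22: x=-0.150, v=-0.151, θ=0.022, ω=0.052
apply F[22]=+1.049 → step 23: x=-0.153, v=-0.136, θ=0.023, ω=0.041
apply F[23]=+0.985 → step 24: x=-0.155, v=-0.122, θ=0.023, ω=0.031
apply F[24]=+0.926 → step 25: x=-0.157, v=-0.109, θ=0.024, ω=0.022
apply F[25]=+0.870 → step 26: x=-0.160, v=-0.096, θ=0.024, ω=0.014
apply F[26]=+0.819 → step 27: x=-0.161, v=-0.085, θ=0.024, ω=0.007
apply F[27]=+0.771 → step 28: x=-0.163, v=-0.075, θ=0.025, ω=0.001
apply F[28]=+0.726 → step 29: x=-0.164, v=-0.065, θ=0.024, ω=-0.004
apply F[29]=+0.685 → step 30: x=-0.166, v=-0.056, θ=0.024, ω=-0.008
apply F[30]=+0.647 → step 31: x=-0.167, v=-0.047, θ=0.024, ω=-0.012
apply F[31]=+0.611 → step 32: x=-0.167, v=-0.040, θ=0.024, ω=-0.015

Answer: x=-0.167, v=-0.040, θ=0.024, ω=-0.015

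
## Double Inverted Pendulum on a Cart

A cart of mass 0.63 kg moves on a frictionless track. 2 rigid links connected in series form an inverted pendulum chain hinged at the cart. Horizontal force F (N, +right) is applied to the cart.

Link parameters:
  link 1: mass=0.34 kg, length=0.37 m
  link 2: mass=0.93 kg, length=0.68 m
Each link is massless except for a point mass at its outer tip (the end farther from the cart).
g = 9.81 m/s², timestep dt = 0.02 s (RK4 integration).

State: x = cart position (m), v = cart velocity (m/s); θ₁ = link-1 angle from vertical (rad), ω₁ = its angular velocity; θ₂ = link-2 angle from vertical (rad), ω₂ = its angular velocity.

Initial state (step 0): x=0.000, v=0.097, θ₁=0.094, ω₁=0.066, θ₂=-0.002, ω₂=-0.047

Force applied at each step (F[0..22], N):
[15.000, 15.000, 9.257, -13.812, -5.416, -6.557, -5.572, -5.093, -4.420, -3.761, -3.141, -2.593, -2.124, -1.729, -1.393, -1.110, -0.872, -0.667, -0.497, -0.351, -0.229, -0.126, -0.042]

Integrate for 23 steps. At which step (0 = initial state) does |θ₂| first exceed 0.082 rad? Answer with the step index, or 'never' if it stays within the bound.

Answer: never

Derivation:
apply F[0]=+15.000 → step 1: x=0.006, v=0.531, θ₁=0.086, ω₁=-0.897, θ₂=-0.004, ω₂=-0.165
apply F[1]=+15.000 → step 2: x=0.021, v=0.976, θ₁=0.058, ω₁=-1.935, θ₂=-0.008, ω₂=-0.256
apply F[2]=+9.257 → step 3: x=0.044, v=1.258, θ₁=0.012, ω₁=-2.617, θ₂=-0.014, ω₂=-0.300
apply F[3]=-13.812 → step 4: x=0.064, v=0.823, θ₁=-0.028, ω₁=-1.440, θ₂=-0.020, ω₂=-0.306
apply F[4]=-5.416 → step 5: x=0.079, v=0.667, θ₁=-0.053, ω₁=-1.065, θ₂=-0.026, ω₂=-0.287
apply F[5]=-6.557 → step 6: x=0.091, v=0.484, θ₁=-0.070, ω₁=-0.654, θ₂=-0.032, ω₂=-0.250
apply F[6]=-5.572 → step 7: x=0.099, v=0.338, θ₁=-0.080, ω₁=-0.364, θ₂=-0.036, ω₂=-0.204
apply F[7]=-5.093 → step 8: x=0.105, v=0.211, θ₁=-0.085, ω₁=-0.132, θ₂=-0.040, ω₂=-0.153
apply F[8]=-4.420 → step 9: x=0.108, v=0.105, θ₁=-0.086, ω₁=0.038, θ₂=-0.042, ω₂=-0.103
apply F[9]=-3.761 → step 10: x=0.109, v=0.021, θ₁=-0.084, ω₁=0.158, θ₂=-0.044, ω₂=-0.056
apply F[10]=-3.141 → step 11: x=0.109, v=-0.046, θ₁=-0.080, ω₁=0.238, θ₂=-0.044, ω₂=-0.014
apply F[11]=-2.593 → step 12: x=0.107, v=-0.097, θ₁=-0.075, ω₁=0.286, θ₂=-0.044, ω₂=0.022
apply F[12]=-2.124 → step 13: x=0.105, v=-0.136, θ₁=-0.069, ω₁=0.311, θ₂=-0.044, ω₂=0.052
apply F[13]=-1.729 → step 14: x=0.102, v=-0.165, θ₁=-0.063, ω₁=0.320, θ₂=-0.042, ω₂=0.077
apply F[14]=-1.393 → step 15: x=0.098, v=-0.185, θ₁=-0.056, ω₁=0.318, θ₂=-0.041, ω₂=0.097
apply F[15]=-1.110 → step 16: x=0.095, v=-0.200, θ₁=-0.050, ω₁=0.309, θ₂=-0.038, ω₂=0.112
apply F[16]=-0.872 → step 17: x=0.091, v=-0.209, θ₁=-0.044, ω₁=0.294, θ₂=-0.036, ω₂=0.122
apply F[17]=-0.667 → step 18: x=0.086, v=-0.214, θ₁=-0.039, ω₁=0.276, θ₂=-0.034, ω₂=0.129
apply F[18]=-0.497 → step 19: x=0.082, v=-0.215, θ₁=-0.033, ω₁=0.256, θ₂=-0.031, ω₂=0.133
apply F[19]=-0.351 → step 20: x=0.078, v=-0.214, θ₁=-0.028, ω₁=0.236, θ₂=-0.028, ω₂=0.134
apply F[20]=-0.229 → step 21: x=0.073, v=-0.211, θ₁=-0.024, ω₁=0.215, θ₂=-0.026, ω₂=0.133
apply F[21]=-0.126 → step 22: x=0.069, v=-0.207, θ₁=-0.020, ω₁=0.195, θ₂=-0.023, ω₂=0.130
apply F[22]=-0.042 → step 23: x=0.065, v=-0.201, θ₁=-0.016, ω₁=0.176, θ₂=-0.020, ω₂=0.126
max |θ₂| = 0.044 ≤ 0.082 over all 24 states.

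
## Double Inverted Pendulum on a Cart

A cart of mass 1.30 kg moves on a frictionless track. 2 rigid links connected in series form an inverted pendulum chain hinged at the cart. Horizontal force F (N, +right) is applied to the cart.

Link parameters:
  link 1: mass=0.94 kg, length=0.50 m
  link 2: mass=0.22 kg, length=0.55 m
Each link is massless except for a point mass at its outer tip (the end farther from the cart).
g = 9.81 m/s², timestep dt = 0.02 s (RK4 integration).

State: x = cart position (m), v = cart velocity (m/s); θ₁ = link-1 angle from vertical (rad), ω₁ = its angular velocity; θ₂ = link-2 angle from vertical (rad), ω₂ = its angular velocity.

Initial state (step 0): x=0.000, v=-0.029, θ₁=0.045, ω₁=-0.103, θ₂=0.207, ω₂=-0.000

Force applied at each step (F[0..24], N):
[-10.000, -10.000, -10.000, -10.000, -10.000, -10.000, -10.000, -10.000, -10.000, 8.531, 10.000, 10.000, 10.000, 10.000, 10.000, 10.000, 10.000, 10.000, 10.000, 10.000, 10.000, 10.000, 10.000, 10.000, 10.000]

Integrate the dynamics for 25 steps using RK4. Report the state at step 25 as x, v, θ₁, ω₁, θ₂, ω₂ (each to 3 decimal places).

apply F[0]=-10.000 → step 1: x=-0.002, v=-0.190, θ₁=0.046, ω₁=0.223, θ₂=0.208, ω₂=0.068
apply F[1]=-10.000 → step 2: x=-0.008, v=-0.352, θ₁=0.054, ω₁=0.553, θ₂=0.210, ω₂=0.134
apply F[2]=-10.000 → step 3: x=-0.016, v=-0.516, θ₁=0.068, ω₁=0.890, θ₂=0.213, ω₂=0.194
apply F[3]=-10.000 → step 4: x=-0.028, v=-0.682, θ₁=0.090, ω₁=1.241, θ₂=0.217, ω₂=0.246
apply F[4]=-10.000 → step 5: x=-0.044, v=-0.850, θ₁=0.118, ω₁=1.608, θ₂=0.223, ω₂=0.287
apply F[5]=-10.000 → step 6: x=-0.062, v=-1.020, θ₁=0.154, ω₁=1.992, θ₂=0.229, ω₂=0.316
apply F[6]=-10.000 → step 7: x=-0.084, v=-1.192, θ₁=0.198, ω₁=2.396, θ₂=0.235, ω₂=0.330
apply F[7]=-10.000 → step 8: x=-0.110, v=-1.363, θ₁=0.250, ω₁=2.815, θ₂=0.242, ω₂=0.334
apply F[8]=-10.000 → step 9: x=-0.139, v=-1.529, θ₁=0.311, ω₁=3.243, θ₂=0.249, ω₂=0.330
apply F[9]=+8.531 → step 10: x=-0.168, v=-1.432, θ₁=0.375, ω₁=3.197, θ₂=0.255, ω₂=0.307
apply F[10]=+10.000 → step 11: x=-0.196, v=-1.321, θ₁=0.438, ω₁=3.157, θ₂=0.261, ω₂=0.266
apply F[11]=+10.000 → step 12: x=-0.221, v=-1.216, θ₁=0.501, ω₁=3.159, θ₂=0.266, ω₂=0.210
apply F[12]=+10.000 → step 13: x=-0.245, v=-1.115, θ₁=0.565, ω₁=3.199, θ₂=0.269, ω₂=0.141
apply F[13]=+10.000 → step 14: x=-0.266, v=-1.017, θ₁=0.630, ω₁=3.272, θ₂=0.271, ω₂=0.062
apply F[14]=+10.000 → step 15: x=-0.285, v=-0.919, θ₁=0.696, ω₁=3.375, θ₂=0.272, ω₂=-0.025
apply F[15]=+10.000 → step 16: x=-0.303, v=-0.819, θ₁=0.765, ω₁=3.505, θ₂=0.270, ω₂=-0.115
apply F[16]=+10.000 → step 17: x=-0.318, v=-0.715, θ₁=0.836, ω₁=3.658, θ₂=0.267, ω₂=-0.203
apply F[17]=+10.000 → step 18: x=-0.331, v=-0.605, θ₁=0.911, ω₁=3.832, θ₂=0.262, ω₂=-0.286
apply F[18]=+10.000 → step 19: x=-0.342, v=-0.488, θ₁=0.990, ω₁=4.026, θ₂=0.256, ω₂=-0.358
apply F[19]=+10.000 → step 20: x=-0.351, v=-0.361, θ₁=1.072, ω₁=4.240, θ₂=0.248, ω₂=-0.413
apply F[20]=+10.000 → step 21: x=-0.357, v=-0.222, θ₁=1.160, ω₁=4.474, θ₂=0.239, ω₂=-0.445
apply F[21]=+10.000 → step 22: x=-0.359, v=-0.069, θ₁=1.252, ω₁=4.730, θ₂=0.230, ω₂=-0.446
apply F[22]=+10.000 → step 23: x=-0.359, v=0.101, θ₁=1.349, ω₁=5.014, θ₂=0.222, ω₂=-0.410
apply F[23]=+10.000 → step 24: x=-0.355, v=0.290, θ₁=1.452, ω₁=5.329, θ₂=0.214, ω₂=-0.327
apply F[24]=+10.000 → step 25: x=-0.347, v=0.502, θ₁=1.562, ω₁=5.686, θ₂=0.209, ω₂=-0.187

Answer: x=-0.347, v=0.502, θ₁=1.562, ω₁=5.686, θ₂=0.209, ω₂=-0.187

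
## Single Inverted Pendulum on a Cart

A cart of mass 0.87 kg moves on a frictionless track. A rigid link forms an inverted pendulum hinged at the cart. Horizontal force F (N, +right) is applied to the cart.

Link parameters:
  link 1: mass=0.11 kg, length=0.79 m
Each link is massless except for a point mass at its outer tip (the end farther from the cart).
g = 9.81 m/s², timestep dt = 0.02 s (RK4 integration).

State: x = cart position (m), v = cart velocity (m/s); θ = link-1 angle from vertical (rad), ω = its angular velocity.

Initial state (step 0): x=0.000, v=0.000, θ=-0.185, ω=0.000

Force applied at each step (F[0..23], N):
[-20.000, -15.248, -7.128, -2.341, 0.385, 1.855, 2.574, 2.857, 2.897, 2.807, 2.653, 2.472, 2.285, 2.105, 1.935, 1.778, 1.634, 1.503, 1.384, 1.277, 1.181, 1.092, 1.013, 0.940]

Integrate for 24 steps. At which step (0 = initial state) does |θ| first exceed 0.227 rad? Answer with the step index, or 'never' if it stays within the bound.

Answer: never

Derivation:
apply F[0]=-20.000 → step 1: x=-0.005, v=-0.453, θ=-0.180, ω=0.519
apply F[1]=-15.248 → step 2: x=-0.017, v=-0.799, θ=-0.166, ω=0.907
apply F[2]=-7.128 → step 3: x=-0.035, v=-0.959, θ=-0.146, ω=1.068
apply F[3]=-2.341 → step 4: x=-0.054, v=-1.009, θ=-0.124, ω=1.098
apply F[4]=+0.385 → step 5: x=-0.074, v=-0.998, θ=-0.103, ω=1.056
apply F[5]=+1.855 → step 6: x=-0.094, v=-0.953, θ=-0.082, ω=0.977
apply F[6]=+2.574 → step 7: x=-0.112, v=-0.892, θ=-0.064, ω=0.882
apply F[7]=+2.857 → step 8: x=-0.130, v=-0.825, θ=-0.047, ω=0.783
apply F[8]=+2.897 → step 9: x=-0.145, v=-0.758, θ=-0.032, ω=0.688
apply F[9]=+2.807 → step 10: x=-0.160, v=-0.693, θ=-0.020, ω=0.599
apply F[10]=+2.653 → step 11: x=-0.173, v=-0.631, θ=-0.008, ω=0.518
apply F[11]=+2.472 → step 12: x=-0.185, v=-0.575, θ=0.001, ω=0.445
apply F[12]=+2.285 → step 13: x=-0.196, v=-0.522, θ=0.010, ω=0.380
apply F[13]=+2.105 → step 14: x=-0.206, v=-0.474, θ=0.017, ω=0.323
apply F[14]=+1.935 → step 15: x=-0.215, v=-0.430, θ=0.023, ω=0.272
apply F[15]=+1.778 → step 16: x=-0.223, v=-0.390, θ=0.027, ω=0.227
apply F[16]=+1.634 → step 17: x=-0.231, v=-0.353, θ=0.032, ω=0.188
apply F[17]=+1.503 → step 18: x=-0.237, v=-0.319, θ=0.035, ω=0.154
apply F[18]=+1.384 → step 19: x=-0.244, v=-0.288, θ=0.038, ω=0.124
apply F[19]=+1.277 → step 20: x=-0.249, v=-0.260, θ=0.040, ω=0.097
apply F[20]=+1.181 → step 21: x=-0.254, v=-0.234, θ=0.042, ω=0.075
apply F[21]=+1.092 → step 22: x=-0.258, v=-0.210, θ=0.043, ω=0.055
apply F[22]=+1.013 → step 23: x=-0.262, v=-0.188, θ=0.044, ω=0.037
apply F[23]=+0.940 → step 24: x=-0.266, v=-0.167, θ=0.045, ω=0.023
max |θ| = 0.185 ≤ 0.227 over all 25 states.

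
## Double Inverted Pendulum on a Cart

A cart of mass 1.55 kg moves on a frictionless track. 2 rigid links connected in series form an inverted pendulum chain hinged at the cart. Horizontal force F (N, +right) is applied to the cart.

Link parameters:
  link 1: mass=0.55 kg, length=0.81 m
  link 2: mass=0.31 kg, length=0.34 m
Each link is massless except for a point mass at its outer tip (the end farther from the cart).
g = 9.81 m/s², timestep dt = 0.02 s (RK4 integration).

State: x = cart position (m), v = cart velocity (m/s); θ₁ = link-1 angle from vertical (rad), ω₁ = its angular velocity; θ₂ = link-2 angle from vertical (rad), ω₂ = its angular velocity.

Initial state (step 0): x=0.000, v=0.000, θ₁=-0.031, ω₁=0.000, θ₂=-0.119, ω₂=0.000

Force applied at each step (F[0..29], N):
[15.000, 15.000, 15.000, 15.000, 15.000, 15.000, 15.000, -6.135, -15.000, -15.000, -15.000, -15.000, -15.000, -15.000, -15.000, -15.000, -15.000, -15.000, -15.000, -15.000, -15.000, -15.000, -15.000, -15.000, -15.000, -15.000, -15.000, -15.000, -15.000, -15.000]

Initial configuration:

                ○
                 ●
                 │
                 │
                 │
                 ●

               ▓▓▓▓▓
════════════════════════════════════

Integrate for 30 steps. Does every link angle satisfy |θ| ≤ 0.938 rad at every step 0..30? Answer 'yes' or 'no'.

Answer: yes

Derivation:
apply F[0]=+15.000 → step 1: x=0.002, v=0.197, θ₁=-0.033, ω₁=-0.239, θ₂=-0.120, ω₂=-0.076
apply F[1]=+15.000 → step 2: x=0.008, v=0.394, θ₁=-0.041, ω₁=-0.481, θ₂=-0.122, ω₂=-0.148
apply F[2]=+15.000 → step 3: x=0.018, v=0.592, θ₁=-0.053, ω₁=-0.727, θ₂=-0.126, ω₂=-0.212
apply F[3]=+15.000 → step 4: x=0.032, v=0.792, θ₁=-0.070, ω₁=-0.979, θ₂=-0.130, ω₂=-0.265
apply F[4]=+15.000 → step 5: x=0.049, v=0.992, θ₁=-0.092, ω₁=-1.239, θ₂=-0.136, ω₂=-0.304
apply F[5]=+15.000 → step 6: x=0.071, v=1.194, θ₁=-0.119, ω₁=-1.509, θ₂=-0.142, ω₂=-0.326
apply F[6]=+15.000 → step 7: x=0.097, v=1.397, θ₁=-0.152, ω₁=-1.789, θ₂=-0.149, ω₂=-0.332
apply F[7]=-6.135 → step 8: x=0.124, v=1.332, θ₁=-0.188, ω₁=-1.753, θ₂=-0.156, ω₂=-0.320
apply F[8]=-15.000 → step 9: x=0.149, v=1.159, θ₁=-0.221, ω₁=-1.599, θ₂=-0.162, ω₂=-0.281
apply F[9]=-15.000 → step 10: x=0.171, v=0.990, θ₁=-0.252, ω₁=-1.463, θ₂=-0.167, ω₂=-0.217
apply F[10]=-15.000 → step 11: x=0.189, v=0.826, θ₁=-0.280, ω₁=-1.344, θ₂=-0.170, ω₂=-0.128
apply F[11]=-15.000 → step 12: x=0.204, v=0.665, θ₁=-0.306, ω₁=-1.241, θ₂=-0.172, ω₂=-0.013
apply F[12]=-15.000 → step 13: x=0.216, v=0.508, θ₁=-0.330, ω₁=-1.154, θ₂=-0.171, ω₂=0.127
apply F[13]=-15.000 → step 14: x=0.224, v=0.354, θ₁=-0.352, ω₁=-1.080, θ₂=-0.166, ω₂=0.295
apply F[14]=-15.000 → step 15: x=0.230, v=0.203, θ₁=-0.373, ω₁=-1.020, θ₂=-0.159, ω₂=0.490
apply F[15]=-15.000 → step 16: x=0.232, v=0.053, θ₁=-0.393, ω₁=-0.973, θ₂=-0.147, ω₂=0.715
apply F[16]=-15.000 → step 17: x=0.232, v=-0.094, θ₁=-0.412, ω₁=-0.937, θ₂=-0.130, ω₂=0.971
apply F[17]=-15.000 → step 18: x=0.229, v=-0.239, θ₁=-0.430, ω₁=-0.913, θ₂=-0.107, ω₂=1.260
apply F[18]=-15.000 → step 19: x=0.222, v=-0.384, θ₁=-0.448, ω₁=-0.899, θ₂=-0.079, ω₂=1.584
apply F[19]=-15.000 → step 20: x=0.213, v=-0.528, θ₁=-0.466, ω₁=-0.893, θ₂=-0.044, ω₂=1.942
apply F[20]=-15.000 → step 21: x=0.201, v=-0.671, θ₁=-0.484, ω₁=-0.893, θ₂=-0.001, ω₂=2.336
apply F[21]=-15.000 → step 22: x=0.186, v=-0.816, θ₁=-0.502, ω₁=-0.898, θ₂=0.050, ω₂=2.764
apply F[22]=-15.000 → step 23: x=0.169, v=-0.960, θ₁=-0.520, ω₁=-0.903, θ₂=0.110, ω₂=3.222
apply F[23]=-15.000 → step 24: x=0.148, v=-1.106, θ₁=-0.538, ω₁=-0.904, θ₂=0.179, ω₂=3.708
apply F[24]=-15.000 → step 25: x=0.124, v=-1.254, θ₁=-0.556, ω₁=-0.897, θ₂=0.258, ω₂=4.218
apply F[25]=-15.000 → step 26: x=0.098, v=-1.402, θ₁=-0.574, ω₁=-0.877, θ₂=0.348, ω₂=4.747
apply F[26]=-15.000 → step 27: x=0.068, v=-1.552, θ₁=-0.591, ω₁=-0.839, θ₂=0.448, ω₂=5.297
apply F[27]=-15.000 → step 28: x=0.036, v=-1.702, θ₁=-0.607, ω₁=-0.778, θ₂=0.560, ω₂=5.867
apply F[28]=-15.000 → step 29: x=0.000, v=-1.851, θ₁=-0.622, ω₁=-0.688, θ₂=0.683, ω₂=6.466
apply F[29]=-15.000 → step 30: x=-0.038, v=-1.999, θ₁=-0.635, ω₁=-0.565, θ₂=0.819, ω₂=7.103
Max |angle| over trajectory = 0.819 rad; bound = 0.938 → within bound.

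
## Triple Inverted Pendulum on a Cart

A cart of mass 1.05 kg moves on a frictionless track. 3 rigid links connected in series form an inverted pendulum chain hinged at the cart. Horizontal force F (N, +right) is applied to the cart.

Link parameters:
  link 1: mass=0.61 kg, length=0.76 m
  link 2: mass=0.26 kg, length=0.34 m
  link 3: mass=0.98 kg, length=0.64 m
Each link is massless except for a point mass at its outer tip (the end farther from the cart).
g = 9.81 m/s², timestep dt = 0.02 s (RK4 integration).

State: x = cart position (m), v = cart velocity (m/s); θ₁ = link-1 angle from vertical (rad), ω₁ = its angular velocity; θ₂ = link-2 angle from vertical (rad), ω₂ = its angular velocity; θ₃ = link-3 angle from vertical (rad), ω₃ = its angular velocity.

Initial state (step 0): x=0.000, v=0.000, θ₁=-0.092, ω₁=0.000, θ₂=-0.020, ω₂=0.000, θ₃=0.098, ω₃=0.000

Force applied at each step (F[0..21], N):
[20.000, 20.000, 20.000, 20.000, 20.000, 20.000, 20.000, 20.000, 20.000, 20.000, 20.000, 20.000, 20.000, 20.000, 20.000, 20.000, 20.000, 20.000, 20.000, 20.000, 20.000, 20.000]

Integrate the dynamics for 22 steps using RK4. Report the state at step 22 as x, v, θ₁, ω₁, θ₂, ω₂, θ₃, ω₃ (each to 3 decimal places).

apply F[0]=+20.000 → step 1: x=0.004, v=0.406, θ₁=-0.098, ω₁=-0.584, θ₂=-0.021, ω₂=-0.092, θ₃=0.099, ω₃=0.129
apply F[1]=+20.000 → step 2: x=0.016, v=0.811, θ₁=-0.115, ω₁=-1.171, θ₂=-0.024, ω₂=-0.169, θ₃=0.103, ω₃=0.248
apply F[2]=+20.000 → step 3: x=0.036, v=1.215, θ₁=-0.145, ω₁=-1.759, θ₂=-0.028, ω₂=-0.218, θ₃=0.109, ω₃=0.344
apply F[3]=+20.000 → step 4: x=0.065, v=1.613, θ₁=-0.186, ω₁=-2.336, θ₂=-0.032, ω₂=-0.235, θ₃=0.117, ω₃=0.403
apply F[4]=+20.000 → step 5: x=0.101, v=1.995, θ₁=-0.238, ω₁=-2.884, θ₂=-0.037, ω₂=-0.235, θ₃=0.125, ω₃=0.408
apply F[5]=+20.000 → step 6: x=0.144, v=2.353, θ₁=-0.301, ω₁=-3.378, θ₂=-0.042, ω₂=-0.250, θ₃=0.133, ω₃=0.351
apply F[6]=+20.000 → step 7: x=0.195, v=2.678, θ₁=-0.373, ω₁=-3.798, θ₂=-0.047, ω₂=-0.324, θ₃=0.138, ω₃=0.232
apply F[7]=+20.000 → step 8: x=0.251, v=2.966, θ₁=-0.452, ω₁=-4.136, θ₂=-0.055, ω₂=-0.496, θ₃=0.141, ω₃=0.064
apply F[8]=+20.000 → step 9: x=0.313, v=3.216, θ₁=-0.537, ω₁=-4.396, θ₂=-0.068, ω₂=-0.785, θ₃=0.141, ω₃=-0.140
apply F[9]=+20.000 → step 10: x=0.380, v=3.432, θ₁=-0.627, ω₁=-4.589, θ₂=-0.087, ω₂=-1.189, θ₃=0.136, ω₃=-0.368
apply F[10]=+20.000 → step 11: x=0.450, v=3.616, θ₁=-0.721, ω₁=-4.729, θ₂=-0.116, ω₂=-1.688, θ₃=0.126, ω₃=-0.618
apply F[11]=+20.000 → step 12: x=0.524, v=3.773, θ₁=-0.816, ω₁=-4.825, θ₂=-0.155, ω₂=-2.256, θ₃=0.111, ω₃=-0.892
apply F[12]=+20.000 → step 13: x=0.601, v=3.905, θ₁=-0.913, ω₁=-4.883, θ₂=-0.206, ω₂=-2.860, θ₃=0.090, ω₃=-1.198
apply F[13]=+20.000 → step 14: x=0.680, v=4.013, θ₁=-1.011, ω₁=-4.907, θ₂=-0.270, ω₂=-3.464, θ₃=0.063, ω₃=-1.547
apply F[14]=+20.000 → step 15: x=0.761, v=4.100, θ₁=-1.110, ω₁=-4.901, θ₂=-0.345, ω₂=-4.035, θ₃=0.028, ω₃=-1.951
apply F[15]=+20.000 → step 16: x=0.844, v=4.169, θ₁=-1.207, ω₁=-4.867, θ₂=-0.431, ω₂=-4.537, θ₃=-0.016, ω₃=-2.422
apply F[16]=+20.000 → step 17: x=0.928, v=4.221, θ₁=-1.304, ω₁=-4.807, θ₂=-0.526, ω₂=-4.939, θ₃=-0.070, ω₃=-2.969
apply F[17]=+20.000 → step 18: x=1.013, v=4.258, θ₁=-1.399, ω₁=-4.723, θ₂=-0.627, ω₂=-5.209, θ₃=-0.135, ω₃=-3.599
apply F[18]=+20.000 → step 19: x=1.098, v=4.281, θ₁=-1.493, ω₁=-4.617, θ₂=-0.733, ω₂=-5.319, θ₃=-0.214, ω₃=-4.313
apply F[19]=+20.000 → step 20: x=1.184, v=4.293, θ₁=-1.584, ω₁=-4.486, θ₂=-0.839, ω₂=-5.240, θ₃=-0.308, ω₃=-5.112
apply F[20]=+20.000 → step 21: x=1.270, v=4.292, θ₁=-1.672, ω₁=-4.322, θ₂=-0.941, ω₂=-4.950, θ₃=-0.419, ω₃=-5.991
apply F[21]=+20.000 → step 22: x=1.356, v=4.278, θ₁=-1.756, ω₁=-4.112, θ₂=-1.035, ω₂=-4.446, θ₃=-0.548, ω₃=-6.946

Answer: x=1.356, v=4.278, θ₁=-1.756, ω₁=-4.112, θ₂=-1.035, ω₂=-4.446, θ₃=-0.548, ω₃=-6.946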